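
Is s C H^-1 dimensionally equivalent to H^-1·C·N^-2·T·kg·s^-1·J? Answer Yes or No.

Left side:
  C = A·s = s·A (charge = current × time).
  H = Wb/A (inductance = flux per current),
      = kg·m²·s⁻²·A⁻².
  So H⁻¹ = kg⁻¹·m⁻²·s²·A².
  Combining: s·C·H⁻¹ = s · (s·A) · (kg⁻¹·m⁻²·s²·A²) = kg⁻¹·m⁻²·s⁴·A³.
Right side:
  H = Wb/A (inductance = flux per current),
      = kg·m²·s⁻²·A⁻².
  So H⁻¹ = kg⁻¹·m⁻²·s²·A².
  C = A·s = s·A (charge = current × time).
  N = kg·m/s² = kg·m·s⁻² (force = mass × acceleration).
  So N⁻² = kg⁻²·m⁻²·s⁴.
  T = Wb/m² (flux density = flux per area),
      = kg·s⁻²·A⁻¹.
  J = N·m (work = force × distance),
      = kg·m²·s⁻².
  Combining: H⁻¹·C·N⁻²·T·kg·s⁻¹·J = (kg⁻¹·m⁻²·s²·A²) · (s·A) · (kg⁻²·m⁻²·s⁴) · (kg·s⁻²·A⁻¹) · kg · s⁻¹ · (kg·m²·s⁻²) = m⁻²·s²·A².
Left is kg⁻¹·m⁻²·s⁴·A³; right is m⁻²·s²·A² — different.

No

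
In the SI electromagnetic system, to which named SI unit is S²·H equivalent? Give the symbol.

S = 1/Ω (conductance is reciprocal resistance),
    = kg⁻¹·m⁻²·s³·A².
So S² = kg⁻²·m⁻⁴·s⁶·A⁴.
H = Wb/A (inductance = flux per current),
    = kg·m²·s⁻²·A⁻².
Combining: S²·H = (kg⁻²·m⁻⁴·s⁶·A⁴) · (kg·m²·s⁻²·A⁻²) = kg⁻¹·m⁻²·s⁴·A².
kg⁻¹·m⁻²·s⁴·A² is the base-SI form of the farad.

F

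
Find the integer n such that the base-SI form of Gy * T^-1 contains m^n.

Gy = J/kg (absorbed dose = energy per mass),
    = m²·s⁻².
T = Wb/m² (flux density = flux per area),
    = kg·s⁻²·A⁻¹.
So T⁻¹ = kg⁻¹·s²·A.
Combining: Gy·T⁻¹ = (m²·s⁻²) · (kg⁻¹·s²·A) = kg⁻¹·m²·A.
The exponent of m is 2.

2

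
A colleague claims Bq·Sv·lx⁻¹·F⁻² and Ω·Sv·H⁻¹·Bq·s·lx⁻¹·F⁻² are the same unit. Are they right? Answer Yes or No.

Yes

Left side:
  Bq = s⁻¹.
  Sv = m²·s⁻².
  lx = m⁻²·cd.
  So lx⁻¹ = m²·cd⁻¹.
  F = kg⁻¹·m⁻²·s⁴·A².
  So F⁻² = kg²·m⁴·s⁻⁸·A⁻⁴.
  Combining: Bq·Sv·lx⁻¹·F⁻² = s⁻¹ · (m²·s⁻²) · (m²·cd⁻¹) · (kg²·m⁴·s⁻⁸·A⁻⁴) = kg²·m⁸·s⁻¹¹·A⁻⁴·cd⁻¹.
Right side:
  Ω = V/A (resistance = voltage per current),
      = kg·m²·s⁻³·A⁻².
  Sv = J/kg (equivalent dose = energy per mass),
      = m²·s⁻².
  H = Wb/A (inductance = flux per current),
      = kg·m²·s⁻²·A⁻².
  So H⁻¹ = kg⁻¹·m⁻²·s²·A².
  Bq = 1/s = s⁻¹ (activity is decays per second).
  lx = lm/m² (illuminance = luminous flux per area),
      = m⁻²·cd.
  So lx⁻¹ = m²·cd⁻¹.
  F = C/V (capacitance = charge per voltage),
      = A·s/(kg·m²·s⁻³·A⁻¹) (substituting C and V),
      = kg⁻¹·m⁻²·s⁴·A².
  So F⁻² = kg²·m⁴·s⁻⁸·A⁻⁴.
  Combining: Ω·Sv·H⁻¹·Bq·s·lx⁻¹·F⁻² = (kg·m²·s⁻³·A⁻²) · (m²·s⁻²) · (kg⁻¹·m⁻²·s²·A²) · s⁻¹ · s · (m²·cd⁻¹) · (kg²·m⁴·s⁻⁸·A⁻⁴) = kg²·m⁸·s⁻¹¹·A⁻⁴·cd⁻¹.
Both reduce to kg²·m⁸·s⁻¹¹·A⁻⁴·cd⁻¹.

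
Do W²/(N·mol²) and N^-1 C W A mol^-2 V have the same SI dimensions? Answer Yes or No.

Left side:
  W = J/s (power = energy per time),
      = kg·m²·s⁻³.
  So W² = kg²·m⁴·s⁻⁶.
  N = kg·m/s² = kg·m·s⁻² (force = mass × acceleration).
  So N⁻¹ = kg⁻¹·m⁻¹·s².
  Combining: W²·N⁻¹·mol⁻² = (kg²·m⁴·s⁻⁶) · (kg⁻¹·m⁻¹·s²) · mol⁻² = kg·m³·s⁻⁴·mol⁻².
Right side:
  N = kg·m·s⁻².
  So N⁻¹ = kg⁻¹·m⁻¹·s².
  C = s·A.
  W = kg·m²·s⁻³.
  V = kg·m²·s⁻³·A⁻¹.
  Combining: N⁻¹·C·W·A·mol⁻²·V = (kg⁻¹·m⁻¹·s²) · (s·A) · (kg·m²·s⁻³) · A · mol⁻² · (kg·m²·s⁻³·A⁻¹) = kg·m³·s⁻³·A·mol⁻².
Left is kg·m³·s⁻⁴·mol⁻²; right is kg·m³·s⁻³·A·mol⁻² — different.

No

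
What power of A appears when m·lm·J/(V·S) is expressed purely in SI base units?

-1

V = W/A (potential = power per current),
    = kg·m²·s⁻³·A⁻¹.
So V⁻¹ = kg⁻¹·m⁻²·s³·A.
lm = cd·sr = cd (luminous flux; sr is dimensionless).
S = 1/Ω (conductance is reciprocal resistance),
    = kg⁻¹·m⁻²·s³·A².
So S⁻¹ = kg·m²·s⁻³·A⁻².
J = N·m (work = force × distance),
    = kg·m²·s⁻².
Combining: m·V⁻¹·lm·S⁻¹·J = m · (kg⁻¹·m⁻²·s³·A) · cd · (kg·m²·s⁻³·A⁻²) · (kg·m²·s⁻²) = kg·m³·s⁻²·A⁻¹·cd.
The exponent of A is -1.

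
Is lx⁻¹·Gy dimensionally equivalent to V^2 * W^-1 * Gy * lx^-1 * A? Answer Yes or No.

No

Left side:
  lx = m⁻²·cd.
  So lx⁻¹ = m²·cd⁻¹.
  Gy = m²·s⁻².
  Combining: lx⁻¹·Gy = (m²·cd⁻¹) · (m²·s⁻²) = m⁴·s⁻²·cd⁻¹.
Right side:
  V = W/A (potential = power per current),
      = kg·m²·s⁻³·A⁻¹.
  So V² = kg²·m⁴·s⁻⁶·A⁻².
  W = J/s (power = energy per time),
      = kg·m²·s⁻³.
  So W⁻¹ = kg⁻¹·m⁻²·s³.
  Gy = J/kg (absorbed dose = energy per mass),
      = m²·s⁻².
  lx = lm/m² (illuminance = luminous flux per area),
      = m⁻²·cd.
  So lx⁻¹ = m²·cd⁻¹.
  Combining: V²·W⁻¹·Gy·lx⁻¹·A = (kg²·m⁴·s⁻⁶·A⁻²) · (kg⁻¹·m⁻²·s³) · (m²·s⁻²) · (m²·cd⁻¹) · A = kg·m⁶·s⁻⁵·A⁻¹·cd⁻¹.
Left is m⁴·s⁻²·cd⁻¹; right is kg·m⁶·s⁻⁵·A⁻¹·cd⁻¹ — different.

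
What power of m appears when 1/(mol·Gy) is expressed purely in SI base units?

-2

Gy = J/kg (absorbed dose = energy per mass),
    = m²·s⁻².
So Gy⁻¹ = m⁻²·s².
Combining: mol⁻¹·Gy⁻¹ = mol⁻¹ · (m⁻²·s²) = m⁻²·s²·mol⁻¹.
The exponent of m is -2.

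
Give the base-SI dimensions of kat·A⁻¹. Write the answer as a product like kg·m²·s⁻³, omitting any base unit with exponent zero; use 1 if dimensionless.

kat = s⁻¹·mol.
Combining: kat·A⁻¹ = (s⁻¹·mol) · A⁻¹ = s⁻¹·A⁻¹·mol.

s⁻¹·A⁻¹·mol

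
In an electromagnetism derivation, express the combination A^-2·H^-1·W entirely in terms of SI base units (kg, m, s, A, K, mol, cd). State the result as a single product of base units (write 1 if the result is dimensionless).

s⁻¹

H = Wb/A (inductance = flux per current),
    = kg·m²·s⁻²·A⁻².
So H⁻¹ = kg⁻¹·m⁻²·s²·A².
W = J/s (power = energy per time),
    = kg·m²·s⁻³.
Combining: A⁻²·H⁻¹·W = A⁻² · (kg⁻¹·m⁻²·s²·A²) · (kg·m²·s⁻³) = s⁻¹.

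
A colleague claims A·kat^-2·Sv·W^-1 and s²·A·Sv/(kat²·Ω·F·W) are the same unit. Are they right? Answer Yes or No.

No

Left side:
  kat = mol/s = s⁻¹·mol (catalytic activity).
  So kat⁻² = s²·mol⁻².
  Sv = J/kg (equivalent dose = energy per mass),
      = m²·s⁻².
  W = J/s (power = energy per time),
      = kg·m²·s⁻³.
  So W⁻¹ = kg⁻¹·m⁻²·s³.
  Combining: A·kat⁻²·Sv·W⁻¹ = A · (s²·mol⁻²) · (m²·s⁻²) · (kg⁻¹·m⁻²·s³) = kg⁻¹·s³·A·mol⁻².
Right side:
  kat = mol/s = s⁻¹·mol (catalytic activity).
  So kat⁻² = s²·mol⁻².
  Ω = V/A (resistance = voltage per current),
      = kg·m²·s⁻³·A⁻².
  So Ω⁻¹ = kg⁻¹·m⁻²·s³·A².
  Sv = J/kg (equivalent dose = energy per mass),
      = m²·s⁻².
  F = C/V (capacitance = charge per voltage),
      = A·s/(kg·m²·s⁻³·A⁻¹) (substituting C and V),
      = kg⁻¹·m⁻²·s⁴·A².
  So F⁻¹ = kg·m²·s⁻⁴·A⁻².
  W = J/s (power = energy per time),
      = kg·m²·s⁻³.
  So W⁻¹ = kg⁻¹·m⁻²·s³.
  Combining: kat⁻²·s²·Ω⁻¹·A·Sv·F⁻¹·W⁻¹ = (s²·mol⁻²) · s² · (kg⁻¹·m⁻²·s³·A²) · A · (m²·s⁻²) · (kg·m²·s⁻⁴·A⁻²) · (kg⁻¹·m⁻²·s³) = kg⁻¹·s⁴·A·mol⁻².
Left is kg⁻¹·s³·A·mol⁻²; right is kg⁻¹·s⁴·A·mol⁻² — different.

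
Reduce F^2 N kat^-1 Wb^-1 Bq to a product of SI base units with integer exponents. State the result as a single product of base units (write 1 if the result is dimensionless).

kg⁻²·m⁻⁵·s⁸·A⁵·mol⁻¹

F = kg⁻¹·m⁻²·s⁴·A².
So F² = kg⁻²·m⁻⁴·s⁸·A⁴.
N = kg·m·s⁻².
kat = s⁻¹·mol.
So kat⁻¹ = s·mol⁻¹.
Wb = kg·m²·s⁻²·A⁻¹.
So Wb⁻¹ = kg⁻¹·m⁻²·s²·A.
Bq = s⁻¹.
Combining: F²·N·kat⁻¹·Wb⁻¹·Bq = (kg⁻²·m⁻⁴·s⁸·A⁴) · (kg·m·s⁻²) · (s·mol⁻¹) · (kg⁻¹·m⁻²·s²·A) · s⁻¹ = kg⁻²·m⁻⁵·s⁸·A⁵·mol⁻¹.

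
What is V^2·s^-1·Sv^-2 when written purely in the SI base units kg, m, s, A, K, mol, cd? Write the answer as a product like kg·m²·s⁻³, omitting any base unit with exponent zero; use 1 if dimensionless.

V = W/A (potential = power per current),
    = kg·m²·s⁻³·A⁻¹.
So V² = kg²·m⁴·s⁻⁶·A⁻².
Sv = J/kg (equivalent dose = energy per mass),
    = m²·s⁻².
So Sv⁻² = m⁻⁴·s⁴.
Combining: V²·s⁻¹·Sv⁻² = (kg²·m⁴·s⁻⁶·A⁻²) · s⁻¹ · (m⁻⁴·s⁴) = kg²·s⁻³·A⁻².

kg²·s⁻³·A⁻²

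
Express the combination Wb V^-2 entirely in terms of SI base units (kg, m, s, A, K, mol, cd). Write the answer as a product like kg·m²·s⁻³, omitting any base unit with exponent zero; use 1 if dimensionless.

kg⁻¹·m⁻²·s⁴·A

Wb = V·s (flux: a volt is a weber per second),
    = kg·m²·s⁻²·A⁻¹.
V = W/A (potential = power per current),
    = kg·m²·s⁻³·A⁻¹.
So V⁻² = kg⁻²·m⁻⁴·s⁶·A².
Combining: Wb·V⁻² = (kg·m²·s⁻²·A⁻¹) · (kg⁻²·m⁻⁴·s⁶·A²) = kg⁻¹·m⁻²·s⁴·A.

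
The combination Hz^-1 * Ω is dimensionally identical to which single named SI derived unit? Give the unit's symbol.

H

Hz = s⁻¹.
So Hz⁻¹ = s.
Ω = kg·m²·s⁻³·A⁻².
Combining: Hz⁻¹·Ω = s · (kg·m²·s⁻³·A⁻²) = kg·m²·s⁻²·A⁻².
kg·m²·s⁻²·A⁻² is the base-SI form of the henry.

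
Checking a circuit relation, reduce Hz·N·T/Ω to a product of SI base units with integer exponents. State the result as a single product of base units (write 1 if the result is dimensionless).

Hz = 1/s = s⁻¹ (frequency is cycles per second).
N = kg·m/s² = kg·m·s⁻² (force = mass × acceleration).
Ω = V/A (resistance = voltage per current),
    = kg·m²·s⁻³·A⁻².
So Ω⁻¹ = kg⁻¹·m⁻²·s³·A².
T = Wb/m² (flux density = flux per area),
    = kg·s⁻²·A⁻¹.
Combining: Hz·N·Ω⁻¹·T = s⁻¹ · (kg·m·s⁻²) · (kg⁻¹·m⁻²·s³·A²) · (kg·s⁻²·A⁻¹) = kg·m⁻¹·s⁻²·A.

kg·m⁻¹·s⁻²·A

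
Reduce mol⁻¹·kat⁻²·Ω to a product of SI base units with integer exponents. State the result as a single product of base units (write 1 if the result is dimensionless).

kat = mol/s = s⁻¹·mol (catalytic activity).
So kat⁻² = s²·mol⁻².
Ω = V/A (resistance = voltage per current),
    = kg·m²·s⁻³·A⁻².
Combining: mol⁻¹·kat⁻²·Ω = mol⁻¹ · (s²·mol⁻²) · (kg·m²·s⁻³·A⁻²) = kg·m²·s⁻¹·A⁻²·mol⁻³.

kg·m²·s⁻¹·A⁻²·mol⁻³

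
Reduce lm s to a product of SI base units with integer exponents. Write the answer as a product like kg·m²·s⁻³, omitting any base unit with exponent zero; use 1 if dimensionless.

lm = cd·sr = cd (luminous flux; sr is dimensionless).
Combining: lm·s = cd · s = s·cd.

s·cd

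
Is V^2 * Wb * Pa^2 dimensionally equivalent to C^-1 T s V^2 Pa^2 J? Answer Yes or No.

Left side:
  V = W/A (potential = power per current),
      = kg·m²·s⁻³·A⁻¹.
  So V² = kg²·m⁴·s⁻⁶·A⁻².
  Wb = V·s (flux: a volt is a weber per second),
      = kg·m²·s⁻²·A⁻¹.
  Pa = N/m² (pressure = force per area),
      = kg·m⁻¹·s⁻².
  So Pa² = kg²·m⁻²·s⁻⁴.
  Combining: V²·Wb·Pa² = (kg²·m⁴·s⁻⁶·A⁻²) · (kg·m²·s⁻²·A⁻¹) · (kg²·m⁻²·s⁻⁴) = kg⁵·m⁴·s⁻¹²·A⁻³.
Right side:
  C = s·A.
  So C⁻¹ = s⁻¹·A⁻¹.
  T = kg·s⁻²·A⁻¹.
  V = kg·m²·s⁻³·A⁻¹.
  So V² = kg²·m⁴·s⁻⁶·A⁻².
  Pa = kg·m⁻¹·s⁻².
  So Pa² = kg²·m⁻²·s⁻⁴.
  J = kg·m²·s⁻².
  Combining: C⁻¹·T·s·V²·Pa²·J = (s⁻¹·A⁻¹) · (kg·s⁻²·A⁻¹) · s · (kg²·m⁴·s⁻⁶·A⁻²) · (kg²·m⁻²·s⁻⁴) · (kg·m²·s⁻²) = kg⁶·m⁴·s⁻¹⁴·A⁻⁴.
Left is kg⁵·m⁴·s⁻¹²·A⁻³; right is kg⁶·m⁴·s⁻¹⁴·A⁻⁴ — different.

No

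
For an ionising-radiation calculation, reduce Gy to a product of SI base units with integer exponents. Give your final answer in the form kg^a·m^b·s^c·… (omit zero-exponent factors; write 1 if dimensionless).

Gy = J/kg (absorbed dose = energy per mass),
    = m²·s⁻².

m²·s⁻²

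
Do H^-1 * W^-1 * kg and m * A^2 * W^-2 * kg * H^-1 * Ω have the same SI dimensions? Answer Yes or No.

Left side:
  H = Wb/A (inductance = flux per current),
      = kg·m²·s⁻²·A⁻².
  So H⁻¹ = kg⁻¹·m⁻²·s²·A².
  W = J/s (power = energy per time),
      = kg·m²·s⁻³.
  So W⁻¹ = kg⁻¹·m⁻²·s³.
  Combining: H⁻¹·W⁻¹·kg = (kg⁻¹·m⁻²·s²·A²) · (kg⁻¹·m⁻²·s³) · kg = kg⁻¹·m⁻⁴·s⁵·A².
Right side:
  W = J/s (power = energy per time),
      = kg·m²·s⁻³.
  So W⁻² = kg⁻²·m⁻⁴·s⁶.
  H = Wb/A (inductance = flux per current),
      = kg·m²·s⁻²·A⁻².
  So H⁻¹ = kg⁻¹·m⁻²·s²·A².
  Ω = V/A (resistance = voltage per current),
      = kg·m²·s⁻³·A⁻².
  Combining: m·A²·W⁻²·kg·H⁻¹·Ω = m · A² · (kg⁻²·m⁻⁴·s⁶) · kg · (kg⁻¹·m⁻²·s²·A²) · (kg·m²·s⁻³·A⁻²) = kg⁻¹·m⁻³·s⁵·A².
Left is kg⁻¹·m⁻⁴·s⁵·A²; right is kg⁻¹·m⁻³·s⁵·A² — different.

No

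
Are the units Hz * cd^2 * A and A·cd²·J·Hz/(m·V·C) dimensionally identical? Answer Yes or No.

Left side:
  Hz = s⁻¹.
  Combining: Hz·cd²·A = s⁻¹ · cd² · A = s⁻¹·A·cd².
Right side:
  J = N·m (work = force × distance),
      = kg·m²·s⁻².
  V = W/A (potential = power per current),
      = kg·m²·s⁻³·A⁻¹.
  So V⁻¹ = kg⁻¹·m⁻²·s³·A.
  C = A·s = s·A (charge = current × time).
  So C⁻¹ = s⁻¹·A⁻¹.
  Hz = 1/s = s⁻¹ (frequency is cycles per second).
  Combining: A·m⁻¹·cd²·J·V⁻¹·C⁻¹·Hz = A · m⁻¹ · cd² · (kg·m²·s⁻²) · (kg⁻¹·m⁻²·s³·A) · (s⁻¹·A⁻¹) · s⁻¹ = m⁻¹·s⁻¹·A·cd².
Left is s⁻¹·A·cd²; right is m⁻¹·s⁻¹·A·cd² — different.

No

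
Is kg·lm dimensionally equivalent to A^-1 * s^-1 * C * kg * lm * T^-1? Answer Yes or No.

No

Left side:
  lm = cd.
  Combining: kg·lm = kg · cd = kg·cd.
Right side:
  C = A·s = s·A (charge = current × time).
  lm = cd·sr = cd (luminous flux; sr is dimensionless).
  T = Wb/m² (flux density = flux per area),
      = kg·s⁻²·A⁻¹.
  So T⁻¹ = kg⁻¹·s²·A.
  Combining: A⁻¹·s⁻¹·C·kg·lm·T⁻¹ = A⁻¹ · s⁻¹ · (s·A) · kg · cd · (kg⁻¹·s²·A) = s²·A·cd.
Left is kg·cd; right is s²·A·cd — different.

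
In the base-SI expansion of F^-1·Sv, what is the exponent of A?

-2

F = C/V (capacitance = charge per voltage),
    = A·s/(kg·m²·s⁻³·A⁻¹) (substituting C and V),
    = kg⁻¹·m⁻²·s⁴·A².
So F⁻¹ = kg·m²·s⁻⁴·A⁻².
Sv = J/kg (equivalent dose = energy per mass),
    = m²·s⁻².
Combining: F⁻¹·Sv = (kg·m²·s⁻⁴·A⁻²) · (m²·s⁻²) = kg·m⁴·s⁻⁶·A⁻².
The exponent of A is -2.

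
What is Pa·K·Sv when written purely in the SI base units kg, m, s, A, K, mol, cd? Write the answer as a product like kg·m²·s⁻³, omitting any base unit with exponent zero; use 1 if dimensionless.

Pa = N/m² (pressure = force per area),
    = kg·m⁻¹·s⁻².
Sv = J/kg (equivalent dose = energy per mass),
    = m²·s⁻².
Combining: Pa·K·Sv = (kg·m⁻¹·s⁻²) · K · (m²·s⁻²) = kg·m·s⁻⁴·K.

kg·m·s⁻⁴·K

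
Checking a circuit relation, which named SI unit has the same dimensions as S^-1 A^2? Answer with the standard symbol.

S = 1/Ω (conductance is reciprocal resistance),
    = kg⁻¹·m⁻²·s³·A².
So S⁻¹ = kg·m²·s⁻³·A⁻².
Combining: S⁻¹·A² = (kg·m²·s⁻³·A⁻²) · A² = kg·m²·s⁻³.
kg·m²·s⁻³ is the base-SI form of the watt.

W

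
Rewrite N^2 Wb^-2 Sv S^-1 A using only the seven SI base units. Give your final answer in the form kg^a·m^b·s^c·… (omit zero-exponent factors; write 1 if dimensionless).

N = kg·m/s² = kg·m·s⁻² (force = mass × acceleration).
So N² = kg²·m²·s⁻⁴.
Wb = V·s (flux: a volt is a weber per second),
    = kg·m²·s⁻²·A⁻¹.
So Wb⁻² = kg⁻²·m⁻⁴·s⁴·A².
Sv = J/kg (equivalent dose = energy per mass),
    = m²·s⁻².
S = 1/Ω (conductance is reciprocal resistance),
    = kg⁻¹·m⁻²·s³·A².
So S⁻¹ = kg·m²·s⁻³·A⁻².
Combining: N²·Wb⁻²·Sv·S⁻¹·A = (kg²·m²·s⁻⁴) · (kg⁻²·m⁻⁴·s⁴·A²) · (m²·s⁻²) · (kg·m²·s⁻³·A⁻²) · A = kg·m²·s⁻⁵·A.

kg·m²·s⁻⁵·A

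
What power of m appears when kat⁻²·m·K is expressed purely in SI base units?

1

kat = mol/s = s⁻¹·mol (catalytic activity).
So kat⁻² = s²·mol⁻².
Combining: kat⁻²·m·K = (s²·mol⁻²) · m · K = m·s²·K·mol⁻².
The exponent of m is 1.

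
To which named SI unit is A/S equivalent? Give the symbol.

V

S = 1/Ω (conductance is reciprocal resistance),
    = kg⁻¹·m⁻²·s³·A².
So S⁻¹ = kg·m²·s⁻³·A⁻².
Combining: S⁻¹·A = (kg·m²·s⁻³·A⁻²) · A = kg·m²·s⁻³·A⁻¹.
kg·m²·s⁻³·A⁻¹ is the base-SI form of the volt.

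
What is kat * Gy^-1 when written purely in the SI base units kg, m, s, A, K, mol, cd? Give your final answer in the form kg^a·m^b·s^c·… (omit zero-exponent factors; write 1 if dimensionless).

kat = mol/s = s⁻¹·mol (catalytic activity).
Gy = J/kg (absorbed dose = energy per mass),
    = m²·s⁻².
So Gy⁻¹ = m⁻²·s².
Combining: kat·Gy⁻¹ = (s⁻¹·mol) · (m⁻²·s²) = m⁻²·s·mol.

m⁻²·s·mol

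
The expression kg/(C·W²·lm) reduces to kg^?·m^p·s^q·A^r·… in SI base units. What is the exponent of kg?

C = A·s = s·A (charge = current × time).
So C⁻¹ = s⁻¹·A⁻¹.
W = J/s (power = energy per time),
    = kg·m²·s⁻³.
So W⁻² = kg⁻²·m⁻⁴·s⁶.
lm = cd·sr = cd (luminous flux; sr is dimensionless).
So lm⁻¹ = cd⁻¹.
Combining: kg·C⁻¹·W⁻²·lm⁻¹ = kg · (s⁻¹·A⁻¹) · (kg⁻²·m⁻⁴·s⁶) · cd⁻¹ = kg⁻¹·m⁻⁴·s⁵·A⁻¹·cd⁻¹.
The exponent of kg is -1.

-1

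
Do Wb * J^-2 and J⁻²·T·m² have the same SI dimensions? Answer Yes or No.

Left side:
  Wb = V·s (flux: a volt is a weber per second),
      = kg·m²·s⁻²·A⁻¹.
  J = N·m (work = force × distance),
      = kg·m²·s⁻².
  So J⁻² = kg⁻²·m⁻⁴·s⁴.
  Combining: Wb·J⁻² = (kg·m²·s⁻²·A⁻¹) · (kg⁻²·m⁻⁴·s⁴) = kg⁻¹·m⁻²·s²·A⁻¹.
Right side:
  J = N·m (work = force × distance),
      = kg·m²·s⁻².
  So J⁻² = kg⁻²·m⁻⁴·s⁴.
  T = Wb/m² (flux density = flux per area),
      = kg·s⁻²·A⁻¹.
  Combining: J⁻²·T·m² = (kg⁻²·m⁻⁴·s⁴) · (kg·s⁻²·A⁻¹) · m² = kg⁻¹·m⁻²·s²·A⁻¹.
Both reduce to kg⁻¹·m⁻²·s²·A⁻¹.

Yes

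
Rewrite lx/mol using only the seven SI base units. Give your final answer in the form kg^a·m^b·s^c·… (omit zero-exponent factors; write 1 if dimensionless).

lx = m⁻²·cd.
Combining: mol⁻¹·lx = mol⁻¹ · (m⁻²·cd) = m⁻²·mol⁻¹·cd.

m⁻²·mol⁻¹·cd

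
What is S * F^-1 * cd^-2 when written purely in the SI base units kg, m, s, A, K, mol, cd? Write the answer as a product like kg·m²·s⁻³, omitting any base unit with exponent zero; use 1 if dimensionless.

S = 1/Ω (conductance is reciprocal resistance),
    = kg⁻¹·m⁻²·s³·A².
F = C/V (capacitance = charge per voltage),
    = A·s/(kg·m²·s⁻³·A⁻¹) (substituting C and V),
    = kg⁻¹·m⁻²·s⁴·A².
So F⁻¹ = kg·m²·s⁻⁴·A⁻².
Combining: S·F⁻¹·cd⁻² = (kg⁻¹·m⁻²·s³·A²) · (kg·m²·s⁻⁴·A⁻²) · cd⁻² = s⁻¹·cd⁻².

s⁻¹·cd⁻²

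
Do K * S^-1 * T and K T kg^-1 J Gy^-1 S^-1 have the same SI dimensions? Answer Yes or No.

Yes

Left side:
  S = 1/Ω (conductance is reciprocal resistance),
      = kg⁻¹·m⁻²·s³·A².
  So S⁻¹ = kg·m²·s⁻³·A⁻².
  T = Wb/m² (flux density = flux per area),
      = kg·s⁻²·A⁻¹.
  Combining: K·S⁻¹·T = K · (kg·m²·s⁻³·A⁻²) · (kg·s⁻²·A⁻¹) = kg²·m²·s⁻⁵·A⁻³·K.
Right side:
  T = kg·s⁻²·A⁻¹.
  J = kg·m²·s⁻².
  Gy = m²·s⁻².
  So Gy⁻¹ = m⁻²·s².
  S = kg⁻¹·m⁻²·s³·A².
  So S⁻¹ = kg·m²·s⁻³·A⁻².
  Combining: K·T·kg⁻¹·J·Gy⁻¹·S⁻¹ = K · (kg·s⁻²·A⁻¹) · kg⁻¹ · (kg·m²·s⁻²) · (m⁻²·s²) · (kg·m²·s⁻³·A⁻²) = kg²·m²·s⁻⁵·A⁻³·K.
Both reduce to kg²·m²·s⁻⁵·A⁻³·K.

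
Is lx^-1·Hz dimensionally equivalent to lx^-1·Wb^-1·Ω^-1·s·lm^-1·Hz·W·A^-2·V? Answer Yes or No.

Left side:
  lx = m⁻²·cd.
  So lx⁻¹ = m²·cd⁻¹.
  Hz = s⁻¹.
  Combining: lx⁻¹·Hz = (m²·cd⁻¹) · s⁻¹ = m²·s⁻¹·cd⁻¹.
Right side:
  lx = lm/m² (illuminance = luminous flux per area),
      = m⁻²·cd.
  So lx⁻¹ = m²·cd⁻¹.
  Wb = V·s (flux: a volt is a weber per second),
      = kg·m²·s⁻²·A⁻¹.
  So Wb⁻¹ = kg⁻¹·m⁻²·s²·A.
  Ω = V/A (resistance = voltage per current),
      = kg·m²·s⁻³·A⁻².
  So Ω⁻¹ = kg⁻¹·m⁻²·s³·A².
  lm = cd·sr = cd (luminous flux; sr is dimensionless).
  So lm⁻¹ = cd⁻¹.
  Hz = 1/s = s⁻¹ (frequency is cycles per second).
  W = J/s (power = energy per time),
      = kg·m²·s⁻³.
  V = W/A (potential = power per current),
      = kg·m²·s⁻³·A⁻¹.
  Combining: lx⁻¹·Wb⁻¹·Ω⁻¹·s·lm⁻¹·Hz·W·A⁻²·V = (m²·cd⁻¹) · (kg⁻¹·m⁻²·s²·A) · (kg⁻¹·m⁻²·s³·A²) · s · cd⁻¹ · s⁻¹ · (kg·m²·s⁻³) · A⁻² · (kg·m²·s⁻³·A⁻¹) = m²·s⁻¹·cd⁻².
Left is m²·s⁻¹·cd⁻¹; right is m²·s⁻¹·cd⁻² — different.

No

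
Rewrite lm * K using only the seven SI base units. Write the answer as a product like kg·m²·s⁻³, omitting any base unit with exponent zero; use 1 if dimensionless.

lm = cd·sr = cd (luminous flux; sr is dimensionless).
Combining: lm·K = cd · K = K·cd.

K·cd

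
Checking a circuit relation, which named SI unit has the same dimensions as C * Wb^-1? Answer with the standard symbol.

S

C = A·s = s·A (charge = current × time).
Wb = V·s (flux: a volt is a weber per second),
    = kg·m²·s⁻²·A⁻¹.
So Wb⁻¹ = kg⁻¹·m⁻²·s²·A.
Combining: C·Wb⁻¹ = (s·A) · (kg⁻¹·m⁻²·s²·A) = kg⁻¹·m⁻²·s³·A².
kg⁻¹·m⁻²·s³·A² is the base-SI form of the siemens.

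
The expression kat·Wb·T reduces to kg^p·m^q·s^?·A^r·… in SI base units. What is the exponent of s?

-5

kat = mol/s = s⁻¹·mol (catalytic activity).
Wb = V·s (flux: a volt is a weber per second),
    = kg·m²·s⁻²·A⁻¹.
T = Wb/m² (flux density = flux per area),
    = kg·s⁻²·A⁻¹.
Combining: kat·Wb·T = (s⁻¹·mol) · (kg·m²·s⁻²·A⁻¹) · (kg·s⁻²·A⁻¹) = kg²·m²·s⁻⁵·A⁻²·mol.
The exponent of s is -5.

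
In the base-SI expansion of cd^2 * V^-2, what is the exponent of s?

V = W/A (potential = power per current),
    = kg·m²·s⁻³·A⁻¹.
So V⁻² = kg⁻²·m⁻⁴·s⁶·A².
Combining: cd²·V⁻² = cd² · (kg⁻²·m⁻⁴·s⁶·A²) = kg⁻²·m⁻⁴·s⁶·A²·cd².
The exponent of s is 6.

6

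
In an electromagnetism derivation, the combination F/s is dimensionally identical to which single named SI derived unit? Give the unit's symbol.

F = kg⁻¹·m⁻²·s⁴·A².
Combining: F·s⁻¹ = (kg⁻¹·m⁻²·s⁴·A²) · s⁻¹ = kg⁻¹·m⁻²·s³·A².
kg⁻¹·m⁻²·s³·A² is the base-SI form of the siemens.

S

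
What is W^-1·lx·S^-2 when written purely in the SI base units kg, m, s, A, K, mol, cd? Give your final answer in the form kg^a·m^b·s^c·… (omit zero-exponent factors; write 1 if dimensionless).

W = J/s (power = energy per time),
    = kg·m²·s⁻³.
So W⁻¹ = kg⁻¹·m⁻²·s³.
lx = lm/m² (illuminance = luminous flux per area),
    = m⁻²·cd.
S = 1/Ω (conductance is reciprocal resistance),
    = kg⁻¹·m⁻²·s³·A².
So S⁻² = kg²·m⁴·s⁻⁶·A⁻⁴.
Combining: W⁻¹·lx·S⁻² = (kg⁻¹·m⁻²·s³) · (m⁻²·cd) · (kg²·m⁴·s⁻⁶·A⁻⁴) = kg·s⁻³·A⁻⁴·cd.

kg·s⁻³·A⁻⁴·cd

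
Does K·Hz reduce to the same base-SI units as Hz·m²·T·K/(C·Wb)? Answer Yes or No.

No

Left side:
  Hz = 1/s = s⁻¹ (frequency is cycles per second).
  Combining: K·Hz = K · s⁻¹ = s⁻¹·K.
Right side:
  C = A·s = s·A (charge = current × time).
  So C⁻¹ = s⁻¹·A⁻¹.
  Hz = 1/s = s⁻¹ (frequency is cycles per second).
  T = Wb/m² (flux density = flux per area),
      = kg·s⁻²·A⁻¹.
  Wb = V·s (flux: a volt is a weber per second),
      = kg·m²·s⁻²·A⁻¹.
  So Wb⁻¹ = kg⁻¹·m⁻²·s²·A.
  Combining: C⁻¹·Hz·m²·T·Wb⁻¹·K = (s⁻¹·A⁻¹) · s⁻¹ · m² · (kg·s⁻²·A⁻¹) · (kg⁻¹·m⁻²·s²·A) · K = s⁻²·A⁻¹·K.
Left is s⁻¹·K; right is s⁻²·A⁻¹·K — different.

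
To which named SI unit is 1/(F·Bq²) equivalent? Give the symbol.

H

F = C/V (capacitance = charge per voltage),
    = A·s/(kg·m²·s⁻³·A⁻¹) (substituting C and V),
    = kg⁻¹·m⁻²·s⁴·A².
So F⁻¹ = kg·m²·s⁻⁴·A⁻².
Bq = 1/s = s⁻¹ (activity is decays per second).
So Bq⁻² = s².
Combining: F⁻¹·Bq⁻² = (kg·m²·s⁻⁴·A⁻²) · s² = kg·m²·s⁻²·A⁻².
kg·m²·s⁻²·A⁻² is the base-SI form of the henry.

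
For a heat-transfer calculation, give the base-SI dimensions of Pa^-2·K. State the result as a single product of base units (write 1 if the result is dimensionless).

Pa = N/m² (pressure = force per area),
    = kg·m⁻¹·s⁻².
So Pa⁻² = kg⁻²·m²·s⁴.
Combining: Pa⁻²·K = (kg⁻²·m²·s⁴) · K = kg⁻²·m²·s⁴·K.

kg⁻²·m²·s⁴·K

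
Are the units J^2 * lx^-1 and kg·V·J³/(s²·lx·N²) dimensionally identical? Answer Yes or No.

Left side:
  J = kg·m²·s⁻².
  So J² = kg²·m⁴·s⁻⁴.
  lx = m⁻²·cd.
  So lx⁻¹ = m²·cd⁻¹.
  Combining: J²·lx⁻¹ = (kg²·m⁴·s⁻⁴) · (m²·cd⁻¹) = kg²·m⁶·s⁻⁴·cd⁻¹.
Right side:
  V = W/A (potential = power per current),
      = kg·m²·s⁻³·A⁻¹.
  J = N·m (work = force × distance),
      = kg·m²·s⁻².
  So J³ = kg³·m⁶·s⁻⁶.
  lx = lm/m² (illuminance = luminous flux per area),
      = m⁻²·cd.
  So lx⁻¹ = m²·cd⁻¹.
  N = kg·m/s² = kg·m·s⁻² (force = mass × acceleration).
  So N⁻² = kg⁻²·m⁻²·s⁴.
  Combining: kg·V·s⁻²·J³·lx⁻¹·N⁻² = kg · (kg·m²·s⁻³·A⁻¹) · s⁻² · (kg³·m⁶·s⁻⁶) · (m²·cd⁻¹) · (kg⁻²·m⁻²·s⁴) = kg³·m⁸·s⁻⁷·A⁻¹·cd⁻¹.
Left is kg²·m⁶·s⁻⁴·cd⁻¹; right is kg³·m⁸·s⁻⁷·A⁻¹·cd⁻¹ — different.

No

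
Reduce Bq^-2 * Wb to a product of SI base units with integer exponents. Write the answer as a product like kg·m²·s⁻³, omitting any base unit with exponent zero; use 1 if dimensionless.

Bq = 1/s = s⁻¹ (activity is decays per second).
So Bq⁻² = s².
Wb = V·s (flux: a volt is a weber per second),
    = kg·m²·s⁻²·A⁻¹.
Combining: Bq⁻²·Wb = s² · (kg·m²·s⁻²·A⁻¹) = kg·m²·A⁻¹.

kg·m²·A⁻¹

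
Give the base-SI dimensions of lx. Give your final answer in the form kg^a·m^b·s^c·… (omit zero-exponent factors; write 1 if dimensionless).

lx = m⁻²·cd.

m⁻²·cd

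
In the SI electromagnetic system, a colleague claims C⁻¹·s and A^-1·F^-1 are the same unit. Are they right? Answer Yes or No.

No

Left side:
  C = A·s = s·A (charge = current × time).
  So C⁻¹ = s⁻¹·A⁻¹.
  Combining: C⁻¹·s = (s⁻¹·A⁻¹) · s = A⁻¹.
Right side:
  F = C/V (capacitance = charge per voltage),
      = A·s/(kg·m²·s⁻³·A⁻¹) (substituting C and V),
      = kg⁻¹·m⁻²·s⁴·A².
  So F⁻¹ = kg·m²·s⁻⁴·A⁻².
  Combining: A⁻¹·F⁻¹ = A⁻¹ · (kg·m²·s⁻⁴·A⁻²) = kg·m²·s⁻⁴·A⁻³.
Left is A⁻¹; right is kg·m²·s⁻⁴·A⁻³ — different.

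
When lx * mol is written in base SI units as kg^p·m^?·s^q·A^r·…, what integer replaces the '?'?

lx = lm/m² (illuminance = luminous flux per area),
    = m⁻²·cd.
Combining: lx·mol = (m⁻²·cd) · mol = m⁻²·mol·cd.
The exponent of m is -2.

-2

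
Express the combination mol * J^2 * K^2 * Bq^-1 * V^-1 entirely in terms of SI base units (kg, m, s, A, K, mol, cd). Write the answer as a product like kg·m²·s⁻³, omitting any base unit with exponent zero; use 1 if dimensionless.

J = N·m (work = force × distance),
    = kg·m²·s⁻².
So J² = kg²·m⁴·s⁻⁴.
Bq = 1/s = s⁻¹ (activity is decays per second).
So Bq⁻¹ = s.
V = W/A (potential = power per current),
    = kg·m²·s⁻³·A⁻¹.
So V⁻¹ = kg⁻¹·m⁻²·s³·A.
Combining: mol·J²·K²·Bq⁻¹·V⁻¹ = mol · (kg²·m⁴·s⁻⁴) · K² · s · (kg⁻¹·m⁻²·s³·A) = kg·m²·A·K²·mol.

kg·m²·A·K²·mol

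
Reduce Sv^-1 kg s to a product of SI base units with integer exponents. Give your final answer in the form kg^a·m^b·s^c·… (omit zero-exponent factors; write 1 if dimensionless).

kg·m⁻²·s³

Sv = J/kg (equivalent dose = energy per mass),
    = m²·s⁻².
So Sv⁻¹ = m⁻²·s².
Combining: Sv⁻¹·kg·s = (m⁻²·s²) · kg · s = kg·m⁻²·s³.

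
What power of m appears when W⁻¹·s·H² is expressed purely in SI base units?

2

W = kg·m²·s⁻³.
So W⁻¹ = kg⁻¹·m⁻²·s³.
H = kg·m²·s⁻²·A⁻².
So H² = kg²·m⁴·s⁻⁴·A⁻⁴.
Combining: W⁻¹·s·H² = (kg⁻¹·m⁻²·s³) · s · (kg²·m⁴·s⁻⁴·A⁻⁴) = kg·m²·A⁻⁴.
The exponent of m is 2.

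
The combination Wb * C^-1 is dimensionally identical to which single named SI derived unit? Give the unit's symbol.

Ω

Wb = kg·m²·s⁻²·A⁻¹.
C = s·A.
So C⁻¹ = s⁻¹·A⁻¹.
Combining: Wb·C⁻¹ = (kg·m²·s⁻²·A⁻¹) · (s⁻¹·A⁻¹) = kg·m²·s⁻³·A⁻².
kg·m²·s⁻³·A⁻² is the base-SI form of the ohm.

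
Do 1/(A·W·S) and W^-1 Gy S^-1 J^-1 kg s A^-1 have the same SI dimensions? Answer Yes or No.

No

Left side:
  W = kg·m²·s⁻³.
  So W⁻¹ = kg⁻¹·m⁻²·s³.
  S = kg⁻¹·m⁻²·s³·A².
  So S⁻¹ = kg·m²·s⁻³·A⁻².
  Combining: A⁻¹·W⁻¹·S⁻¹ = A⁻¹ · (kg⁻¹·m⁻²·s³) · (kg·m²·s⁻³·A⁻²) = A⁻³.
Right side:
  W = kg·m²·s⁻³.
  So W⁻¹ = kg⁻¹·m⁻²·s³.
  Gy = m²·s⁻².
  S = kg⁻¹·m⁻²·s³·A².
  So S⁻¹ = kg·m²·s⁻³·A⁻².
  J = kg·m²·s⁻².
  So J⁻¹ = kg⁻¹·m⁻²·s².
  Combining: W⁻¹·Gy·S⁻¹·J⁻¹·kg·s·A⁻¹ = (kg⁻¹·m⁻²·s³) · (m²·s⁻²) · (kg·m²·s⁻³·A⁻²) · (kg⁻¹·m⁻²·s²) · kg · s · A⁻¹ = s·A⁻³.
Left is A⁻³; right is s·A⁻³ — different.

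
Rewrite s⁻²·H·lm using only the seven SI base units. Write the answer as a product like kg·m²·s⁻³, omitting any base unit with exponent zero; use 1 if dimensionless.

H = Wb/A (inductance = flux per current),
    = kg·m²·s⁻²·A⁻².
lm = cd·sr = cd (luminous flux; sr is dimensionless).
Combining: s⁻²·H·lm = s⁻² · (kg·m²·s⁻²·A⁻²) · cd = kg·m²·s⁻⁴·A⁻²·cd.

kg·m²·s⁻⁴·A⁻²·cd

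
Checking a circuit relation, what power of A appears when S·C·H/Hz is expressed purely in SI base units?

1

S = 1/Ω (conductance is reciprocal resistance),
    = kg⁻¹·m⁻²·s³·A².
C = A·s = s·A (charge = current × time).
H = Wb/A (inductance = flux per current),
    = kg·m²·s⁻²·A⁻².
Hz = 1/s = s⁻¹ (frequency is cycles per second).
So Hz⁻¹ = s.
Combining: S·C·H·Hz⁻¹ = (kg⁻¹·m⁻²·s³·A²) · (s·A) · (kg·m²·s⁻²·A⁻²) · s = s³·A.
The exponent of A is 1.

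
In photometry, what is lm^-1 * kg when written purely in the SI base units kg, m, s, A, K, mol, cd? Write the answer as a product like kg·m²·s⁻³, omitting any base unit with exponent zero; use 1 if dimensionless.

kg·cd⁻¹

lm = cd·sr = cd (luminous flux; sr is dimensionless).
So lm⁻¹ = cd⁻¹.
Combining: lm⁻¹·kg = cd⁻¹ · kg = kg·cd⁻¹.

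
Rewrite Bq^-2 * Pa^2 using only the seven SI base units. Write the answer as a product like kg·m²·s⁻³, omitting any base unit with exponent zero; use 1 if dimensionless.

Bq = 1/s = s⁻¹ (activity is decays per second).
So Bq⁻² = s².
Pa = N/m² (pressure = force per area),
    = kg·m⁻¹·s⁻².
So Pa² = kg²·m⁻²·s⁻⁴.
Combining: Bq⁻²·Pa² = s² · (kg²·m⁻²·s⁻⁴) = kg²·m⁻²·s⁻².

kg²·m⁻²·s⁻²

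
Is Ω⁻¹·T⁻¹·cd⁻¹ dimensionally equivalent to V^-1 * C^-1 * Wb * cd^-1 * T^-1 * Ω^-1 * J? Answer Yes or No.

No

Left side:
  Ω = kg·m²·s⁻³·A⁻².
  So Ω⁻¹ = kg⁻¹·m⁻²·s³·A².
  T = kg·s⁻²·A⁻¹.
  So T⁻¹ = kg⁻¹·s²·A.
  Combining: Ω⁻¹·T⁻¹·cd⁻¹ = (kg⁻¹·m⁻²·s³·A²) · (kg⁻¹·s²·A) · cd⁻¹ = kg⁻²·m⁻²·s⁵·A³·cd⁻¹.
Right side:
  V = kg·m²·s⁻³·A⁻¹.
  So V⁻¹ = kg⁻¹·m⁻²·s³·A.
  C = s·A.
  So C⁻¹ = s⁻¹·A⁻¹.
  Wb = kg·m²·s⁻²·A⁻¹.
  T = kg·s⁻²·A⁻¹.
  So T⁻¹ = kg⁻¹·s²·A.
  Ω = kg·m²·s⁻³·A⁻².
  So Ω⁻¹ = kg⁻¹·m⁻²·s³·A².
  J = kg·m²·s⁻².
  Combining: V⁻¹·C⁻¹·Wb·cd⁻¹·T⁻¹·Ω⁻¹·J = (kg⁻¹·m⁻²·s³·A) · (s⁻¹·A⁻¹) · (kg·m²·s⁻²·A⁻¹) · cd⁻¹ · (kg⁻¹·s²·A) · (kg⁻¹·m⁻²·s³·A²) · (kg·m²·s⁻²) = kg⁻¹·s³·A²·cd⁻¹.
Left is kg⁻²·m⁻²·s⁵·A³·cd⁻¹; right is kg⁻¹·s³·A²·cd⁻¹ — different.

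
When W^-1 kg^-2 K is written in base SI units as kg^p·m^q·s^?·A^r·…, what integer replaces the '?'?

W = J/s (power = energy per time),
    = kg·m²·s⁻³.
So W⁻¹ = kg⁻¹·m⁻²·s³.
Combining: W⁻¹·kg⁻²·K = (kg⁻¹·m⁻²·s³) · kg⁻² · K = kg⁻³·m⁻²·s³·K.
The exponent of s is 3.

3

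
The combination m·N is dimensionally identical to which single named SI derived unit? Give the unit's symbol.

J

N = kg·m/s² = kg·m·s⁻² (force = mass × acceleration).
Combining: m·N = m · (kg·m·s⁻²) = kg·m²·s⁻².
kg·m²·s⁻² is the base-SI form of the joule.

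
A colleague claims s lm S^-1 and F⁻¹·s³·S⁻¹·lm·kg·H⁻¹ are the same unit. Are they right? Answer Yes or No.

No

Left side:
  lm = cd·sr = cd (luminous flux; sr is dimensionless).
  S = 1/Ω (conductance is reciprocal resistance),
      = kg⁻¹·m⁻²·s³·A².
  So S⁻¹ = kg·m²·s⁻³·A⁻².
  Combining: s·lm·S⁻¹ = s · cd · (kg·m²·s⁻³·A⁻²) = kg·m²·s⁻²·A⁻²·cd.
Right side:
  F = C/V (capacitance = charge per voltage),
      = A·s/(kg·m²·s⁻³·A⁻¹) (substituting C and V),
      = kg⁻¹·m⁻²·s⁴·A².
  So F⁻¹ = kg·m²·s⁻⁴·A⁻².
  S = 1/Ω (conductance is reciprocal resistance),
      = kg⁻¹·m⁻²·s³·A².
  So S⁻¹ = kg·m²·s⁻³·A⁻².
  lm = cd·sr = cd (luminous flux; sr is dimensionless).
  H = Wb/A (inductance = flux per current),
      = kg·m²·s⁻²·A⁻².
  So H⁻¹ = kg⁻¹·m⁻²·s²·A².
  Combining: F⁻¹·s³·S⁻¹·lm·kg·H⁻¹ = (kg·m²·s⁻⁴·A⁻²) · s³ · (kg·m²·s⁻³·A⁻²) · cd · kg · (kg⁻¹·m⁻²·s²·A²) = kg²·m²·s⁻²·A⁻²·cd.
Left is kg·m²·s⁻²·A⁻²·cd; right is kg²·m²·s⁻²·A⁻²·cd — different.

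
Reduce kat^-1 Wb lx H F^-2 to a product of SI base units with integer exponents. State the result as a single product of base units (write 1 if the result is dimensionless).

kat = mol/s = s⁻¹·mol (catalytic activity).
So kat⁻¹ = s·mol⁻¹.
Wb = V·s (flux: a volt is a weber per second),
    = kg·m²·s⁻²·A⁻¹.
lx = lm/m² (illuminance = luminous flux per area),
    = m⁻²·cd.
H = Wb/A (inductance = flux per current),
    = kg·m²·s⁻²·A⁻².
F = C/V (capacitance = charge per voltage),
    = A·s/(kg·m²·s⁻³·A⁻¹) (substituting C and V),
    = kg⁻¹·m⁻²·s⁴·A².
So F⁻² = kg²·m⁴·s⁻⁸·A⁻⁴.
Combining: kat⁻¹·Wb·lx·H·F⁻² = (s·mol⁻¹) · (kg·m²·s⁻²·A⁻¹) · (m⁻²·cd) · (kg·m²·s⁻²·A⁻²) · (kg²·m⁴·s⁻⁸·A⁻⁴) = kg⁴·m⁶·s⁻¹¹·A⁻⁷·mol⁻¹·cd.

kg⁴·m⁶·s⁻¹¹·A⁻⁷·mol⁻¹·cd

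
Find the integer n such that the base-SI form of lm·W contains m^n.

2

lm = cd·sr = cd (luminous flux; sr is dimensionless).
W = J/s (power = energy per time),
    = kg·m²·s⁻³.
Combining: lm·W = cd · (kg·m²·s⁻³) = kg·m²·s⁻³·cd.
The exponent of m is 2.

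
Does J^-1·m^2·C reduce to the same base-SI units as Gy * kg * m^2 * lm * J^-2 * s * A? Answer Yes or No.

Left side:
  J = N·m (work = force × distance),
      = kg·m²·s⁻².
  So J⁻¹ = kg⁻¹·m⁻²·s².
  C = A·s = s·A (charge = current × time).
  Combining: J⁻¹·m²·C = (kg⁻¹·m⁻²·s²) · m² · (s·A) = kg⁻¹·s³·A.
Right side:
  Gy = J/kg (absorbed dose = energy per mass),
      = m²·s⁻².
  lm = cd·sr = cd (luminous flux; sr is dimensionless).
  J = N·m (work = force × distance),
      = kg·m²·s⁻².
  So J⁻² = kg⁻²·m⁻⁴·s⁴.
  Combining: Gy·kg·m²·lm·J⁻²·s·A = (m²·s⁻²) · kg · m² · cd · (kg⁻²·m⁻⁴·s⁴) · s · A = kg⁻¹·s³·A·cd.
Left is kg⁻¹·s³·A; right is kg⁻¹·s³·A·cd — different.

No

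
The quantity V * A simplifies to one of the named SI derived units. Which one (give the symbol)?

V = W/A (potential = power per current),
    = kg·m²·s⁻³·A⁻¹.
Combining: V·A = (kg·m²·s⁻³·A⁻¹) · A = kg·m²·s⁻³.
kg·m²·s⁻³ is the base-SI form of the watt.

W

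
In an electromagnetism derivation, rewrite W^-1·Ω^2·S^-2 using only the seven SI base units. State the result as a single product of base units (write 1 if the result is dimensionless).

W = J/s (power = energy per time),
    = kg·m²·s⁻³.
So W⁻¹ = kg⁻¹·m⁻²·s³.
Ω = V/A (resistance = voltage per current),
    = kg·m²·s⁻³·A⁻².
So Ω² = kg²·m⁴·s⁻⁶·A⁻⁴.
S = 1/Ω (conductance is reciprocal resistance),
    = kg⁻¹·m⁻²·s³·A².
So S⁻² = kg²·m⁴·s⁻⁶·A⁻⁴.
Combining: W⁻¹·Ω²·S⁻² = (kg⁻¹·m⁻²·s³) · (kg²·m⁴·s⁻⁶·A⁻⁴) · (kg²·m⁴·s⁻⁶·A⁻⁴) = kg³·m⁶·s⁻⁹·A⁻⁸.

kg³·m⁶·s⁻⁹·A⁻⁸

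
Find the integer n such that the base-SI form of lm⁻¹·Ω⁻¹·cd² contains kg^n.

-1

lm = cd·sr = cd (luminous flux; sr is dimensionless).
So lm⁻¹ = cd⁻¹.
Ω = V/A (resistance = voltage per current),
    = kg·m²·s⁻³·A⁻².
So Ω⁻¹ = kg⁻¹·m⁻²·s³·A².
Combining: lm⁻¹·Ω⁻¹·cd² = cd⁻¹ · (kg⁻¹·m⁻²·s³·A²) · cd² = kg⁻¹·m⁻²·s³·A²·cd.
The exponent of kg is -1.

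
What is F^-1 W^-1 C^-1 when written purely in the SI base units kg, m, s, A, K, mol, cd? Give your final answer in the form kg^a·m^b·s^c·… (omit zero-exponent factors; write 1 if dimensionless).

s⁻²·A⁻³

F = C/V (capacitance = charge per voltage),
    = A·s/(kg·m²·s⁻³·A⁻¹) (substituting C and V),
    = kg⁻¹·m⁻²·s⁴·A².
So F⁻¹ = kg·m²·s⁻⁴·A⁻².
W = J/s (power = energy per time),
    = kg·m²·s⁻³.
So W⁻¹ = kg⁻¹·m⁻²·s³.
C = A·s = s·A (charge = current × time).
So C⁻¹ = s⁻¹·A⁻¹.
Combining: F⁻¹·W⁻¹·C⁻¹ = (kg·m²·s⁻⁴·A⁻²) · (kg⁻¹·m⁻²·s³) · (s⁻¹·A⁻¹) = s⁻²·A⁻³.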